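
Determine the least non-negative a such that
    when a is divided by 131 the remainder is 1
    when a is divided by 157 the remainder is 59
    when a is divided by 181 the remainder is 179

The moduli are pairwise coprime; N = 131·157·181 = 3722627.
N/131 = 28417; 28417 ≡ 121 (mod 131); 121·13 ≡ 1, so inverse 13.
N/157 = 23711; 23711 ≡ 4 (mod 157); 4·118 ≡ 1, so inverse 118.
N/181 = 20567; 20567 ≡ 114 (mod 181); 114·27 ≡ 1, so inverse 27.
a ≡ 1·28417·13 + 59·23711·118 + 179·20567·27 = 264845714.
264845714 mod 3722627 = 539197.

539197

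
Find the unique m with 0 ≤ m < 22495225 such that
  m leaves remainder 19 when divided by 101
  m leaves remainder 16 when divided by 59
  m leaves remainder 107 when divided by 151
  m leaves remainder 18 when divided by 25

16192743

The moduli are pairwise coprime; N = 101·59·151·25 = 22495225.
N/101 = 222725; 222725 ≡ 20 (mod 101); 20·96 ≡ 1, so inverse 96.
N/59 = 381275; 381275 ≡ 17 (mod 59); 17·7 ≡ 1, so inverse 7.
N/151 = 148975; 148975 ≡ 89 (mod 151); 89·56 ≡ 1, so inverse 56.
N/25 = 899809; 899809 ≡ 9 (mod 25); 9·14 ≡ 1, so inverse 14.
m ≡ 19·222725·96 + 16·381275·7 + 107·148975·56 + 18·899809·14 = 1568363268.
1568363268 mod 22495225 = 16192743.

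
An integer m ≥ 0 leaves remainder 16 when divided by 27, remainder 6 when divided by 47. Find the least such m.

Combine the congruences pairwise.
From m ≡ 16 (mod 27) write m = 16 + 27t. Substituting into m ≡ 6 (mod 47) gives 27t ≡ 37 (mod 47), and since 27⁻¹ ≡ 7 (mod 47), t ≡ 24. Hence m ≡ 16 + 27·24 = 664 (mod 1269).

664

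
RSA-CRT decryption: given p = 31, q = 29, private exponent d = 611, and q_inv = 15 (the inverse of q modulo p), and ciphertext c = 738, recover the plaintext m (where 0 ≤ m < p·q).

d_p = d mod (p−1) = 611 mod 30 = 11; d_q = d mod (q−1) = 23.
m₁ = c^(d_p) mod p: c ≡ 25 (mod 31), and 25^11 mod 31 = 5.
m₂ = c^(d_q) mod q: c ≡ 13 (mod 29), and 13^23 mod 29 = 5.
h = q_inv·(m₁ − m₂) mod p = 15·(5 − 5) mod 31 = 0.
m = m₂ + h·q = 5 + 0·29 = 5.

5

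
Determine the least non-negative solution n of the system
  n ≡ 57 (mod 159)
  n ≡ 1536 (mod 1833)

14367

Combine the congruences pairwise.
gcd(159, 1833) = 3 and 3 | (1536 − 57), so the pair is consistent; merging gives n ≡ 14367 (mod 97149), where 97149 = lcm(159, 1833).
The solution is unique modulo lcm(159, 1833) = 97149.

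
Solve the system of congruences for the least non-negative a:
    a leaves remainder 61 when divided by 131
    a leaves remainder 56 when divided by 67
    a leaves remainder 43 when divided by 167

The moduli are pairwise coprime; N = 131·67·167 = 1465759.
N/131 = 11189; 11189 ≡ 54 (mod 131); 54·17 ≡ 1, so inverse 17.
N/67 = 21877; 21877 ≡ 35 (mod 67); 35·23 ≡ 1, so inverse 23.
N/167 = 8777; 8777 ≡ 93 (mod 167); 93·88 ≡ 1, so inverse 88.
a ≡ 61·11189·17 + 56·21877·23 + 43·8777·88 = 72992737.
72992737 mod 1465759 = 1170546.

1170546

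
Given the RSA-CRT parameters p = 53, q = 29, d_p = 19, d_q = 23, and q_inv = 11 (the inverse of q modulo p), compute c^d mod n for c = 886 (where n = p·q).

m₁ = c^(d_p) mod p: c ≡ 38 (mod 53), and 38^19 mod 53 = 29.
m₂ = c^(d_q) mod q: c ≡ 16 (mod 29), and 16^23 mod 29 = 24.
h = q_inv·(m₁ − m₂) mod p = 11·(29 − 24) mod 53 = 2.
m = m₂ + h·q = 24 + 2·29 = 82.

82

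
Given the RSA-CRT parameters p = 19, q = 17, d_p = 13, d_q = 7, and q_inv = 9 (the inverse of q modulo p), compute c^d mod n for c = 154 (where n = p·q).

307

m₁ = c^(d_p) mod p: c ≡ 2 (mod 19), and 2^13 mod 19 = 3.
m₂ = c^(d_q) mod q: c ≡ 1 (mod 17), and 1^7 mod 17 = 1.
h = q_inv·(m₁ − m₂) mod p = 9·(3 − 1) mod 19 = 18.
m = m₂ + h·q = 1 + 18·17 = 307.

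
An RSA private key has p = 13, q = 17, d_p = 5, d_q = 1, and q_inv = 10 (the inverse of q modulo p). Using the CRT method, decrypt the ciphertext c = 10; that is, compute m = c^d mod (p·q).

95

m₁ = c^(d_p) mod p: c ≡ 10 (mod 13), and 10^5 mod 13 = 4.
m₂ = c^(d_q) mod q: c ≡ 10 (mod 17), and 10^1 mod 17 = 10.
h = q_inv·(m₁ − m₂) mod p = 10·(4 − 10) mod 13 = 5.
m = m₂ + h·q = 10 + 5·17 = 95.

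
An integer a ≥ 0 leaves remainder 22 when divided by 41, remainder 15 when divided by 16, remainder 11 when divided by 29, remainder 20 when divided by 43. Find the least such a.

253935

The moduli are pairwise coprime; N = 41·16·29·43 = 818032.
N/41 = 19952; 19952 ≡ 26 (mod 41); 26·30 ≡ 1, so inverse 30.
N/16 = 51127; 51127 ≡ 7 (mod 16); 7·7 ≡ 1, so inverse 7.
N/29 = 28208; 28208 ≡ 20 (mod 29); 20·16 ≡ 1, so inverse 16.
N/43 = 19024; 19024 ≡ 18 (mod 43); 18·12 ≡ 1, so inverse 12.
a ≡ 22·19952·30 + 15·51127·7 + 11·28208·16 + 20·19024·12 = 28067023.
28067023 mod 818032 = 253935.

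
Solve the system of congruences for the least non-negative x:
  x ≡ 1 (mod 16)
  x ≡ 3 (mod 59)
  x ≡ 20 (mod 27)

The moduli are pairwise coprime; N = 16·59·27 = 25488.
N/16 = 1593; 1593 ≡ 9 (mod 16); 9·9 ≡ 1, so inverse 9.
N/59 = 432; 432 ≡ 19 (mod 59); 19·28 ≡ 1, so inverse 28.
N/27 = 944; 944 ≡ 26 (mod 27); 26·26 ≡ 1, so inverse 26.
x ≡ 1·1593·9 + 3·432·28 + 20·944·26 = 541505.
541505 mod 25488 = 6257.

6257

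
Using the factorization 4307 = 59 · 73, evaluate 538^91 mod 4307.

3404

Mod 59: 538 ≡ 7; by Fermat, exponent reduces to 91 mod 58 = 33; 7^33 ≡ 41 (mod 59).
Mod 73: 538 ≡ 27; by Fermat, exponent reduces to 91 mod 72 = 19; 27^19 ≡ 46 (mod 73).
Combine by CRT: x ≡ 41 (mod 59), x ≡ 46 (mod 73) ⇒ x ≡ 3404 (mod 4307).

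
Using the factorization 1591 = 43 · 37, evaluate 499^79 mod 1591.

Mod 43: 499 ≡ 26; by Fermat, exponent reduces to 79 mod 42 = 37; 26^37 ≡ 29 (mod 43).
Mod 37: 499 ≡ 18; by Fermat, exponent reduces to 79 mod 36 = 7; 18^7 ≡ 13 (mod 37).
Combine by CRT: x ≡ 29 (mod 43), x ≡ 13 (mod 37) ⇒ x ≡ 975 (mod 1591).

975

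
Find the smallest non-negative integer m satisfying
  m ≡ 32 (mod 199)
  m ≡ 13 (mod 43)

4012

From m ≡ 32 (mod 199) write m = 32 + 199t. Substituting into m ≡ 13 (mod 43) gives 199t ≡ 24 (mod 43), and since 27⁻¹ ≡ 8 (mod 43), t ≡ 20. Hence m ≡ 32 + 199·20 = 4012 (mod 8557).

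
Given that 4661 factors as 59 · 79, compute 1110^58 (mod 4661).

Mod 59: 1110 ≡ 48; since 58 | 58, by Fermat 48^58 ≡ 1 (mod 59).
Mod 79: 1110 ≡ 4; 4^58 ≡ 40 (mod 79).
Combine by CRT: x ≡ 1 (mod 59), x ≡ 40 (mod 79) ⇒ x ≡ 119 (mod 4661).

119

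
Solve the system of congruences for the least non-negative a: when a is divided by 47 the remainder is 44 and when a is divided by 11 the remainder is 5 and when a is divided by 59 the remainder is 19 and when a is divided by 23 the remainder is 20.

474556

From a ≡ 44 (mod 47) write a = 44 + 47t. Substituting into a ≡ 5 (mod 11) gives 47t ≡ 5 (mod 11), and since 3⁻¹ ≡ 4 (mod 11), t ≡ 9. Hence a ≡ 44 + 47·9 = 467 (mod 517).
From a ≡ 467 (mod 517) write a = 467 + 517t. Substituting into a ≡ 19 (mod 59) gives 517t ≡ 24 (mod 59), and since 45⁻¹ ≡ 21 (mod 59), t ≡ 32. Hence a ≡ 467 + 517·32 = 17011 (mod 30503).
From a ≡ 17011 (mod 30503) write a = 17011 + 30503t. Substituting into a ≡ 20 (mod 23) gives 30503t ≡ 6 (mod 23), and since 5⁻¹ ≡ 14 (mod 23), t ≡ 15. Hence a ≡ 17011 + 30503·15 = 474556 (mod 701569).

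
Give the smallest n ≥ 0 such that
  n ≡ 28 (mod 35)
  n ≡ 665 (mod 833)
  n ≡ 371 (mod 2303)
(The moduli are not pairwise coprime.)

gcd(35, 833) = 7 and 7 | (665 − 28), so the pair is consistent; merging gives n ≡ 1498 (mod 4165), where 4165 = lcm(35, 833).
gcd(4165, 2303) = 49 and 49 | (371 − 1498), so the pair is consistent; merging gives n ≡ 55643 (mod 195755), where 195755 = lcm(4165, 2303).
The solution is unique modulo lcm(35, 833, 2303) = 195755.

55643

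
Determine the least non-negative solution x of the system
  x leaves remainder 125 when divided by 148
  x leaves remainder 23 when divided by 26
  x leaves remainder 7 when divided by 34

21733

gcd(148, 26) = 2 and 2 | (23 − 125), so the pair is consistent; merging gives x ≡ 569 (mod 1924), where 1924 = lcm(148, 26).
gcd(1924, 34) = 2 and 2 | (7 − 569), so the pair is consistent; merging gives x ≡ 21733 (mod 32708), where 32708 = lcm(1924, 34).
The solution is unique modulo lcm(148, 26, 34) = 32708.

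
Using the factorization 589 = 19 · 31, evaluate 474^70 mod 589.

191

Mod 19: 474 ≡ 18; by Fermat, exponent reduces to 70 mod 18 = 16; 18^16 ≡ 1 (mod 19).
Mod 31: 474 ≡ 9; by Fermat, exponent reduces to 70 mod 30 = 10; 9^10 ≡ 5 (mod 31).
Combine by CRT: x ≡ 1 (mod 19), x ≡ 5 (mod 31) ⇒ x ≡ 191 (mod 589).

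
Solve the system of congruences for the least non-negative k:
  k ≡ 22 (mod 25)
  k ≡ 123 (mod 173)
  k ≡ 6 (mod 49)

62922

From k ≡ 22 (mod 25) write k = 22 + 25t. Substituting into k ≡ 123 (mod 173) gives 25t ≡ 101 (mod 173), and since 25⁻¹ ≡ 90 (mod 173), t ≡ 94. Hence k ≡ 22 + 25·94 = 2372 (mod 4325).
From k ≡ 2372 (mod 4325) write k = 2372 + 4325t. Substituting into k ≡ 6 (mod 49) gives 4325t ≡ 35 (mod 49), and since 13⁻¹ ≡ 34 (mod 49), t ≡ 14. Hence k ≡ 2372 + 4325·14 = 62922 (mod 211925).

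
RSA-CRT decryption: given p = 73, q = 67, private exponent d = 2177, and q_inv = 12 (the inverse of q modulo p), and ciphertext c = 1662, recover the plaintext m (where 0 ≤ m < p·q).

d_p = d mod (p−1) = 2177 mod 72 = 17; d_q = d mod (q−1) = 65.
m₁ = c^(d_p) mod p: c ≡ 56 (mod 73), and 56^17 mod 73 = 7.
m₂ = c^(d_q) mod q: c ≡ 54 (mod 67), and 54^65 mod 67 = 36.
h = q_inv·(m₁ − m₂) mod p = 12·(7 − 36) mod 73 = 17.
m = m₂ + h·q = 36 + 17·67 = 1175.

1175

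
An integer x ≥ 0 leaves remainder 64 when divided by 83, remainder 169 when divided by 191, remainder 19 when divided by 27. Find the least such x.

37414

The moduli are pairwise coprime; N = 83·191·27 = 428031.
N/83 = 5157; 5157 ≡ 11 (mod 83); 11·68 ≡ 1, so inverse 68.
N/191 = 2241; 2241 ≡ 140 (mod 191); 140·176 ≡ 1, so inverse 176.
N/27 = 15853; 15853 ≡ 4 (mod 27); 4·7 ≡ 1, so inverse 7.
x ≡ 64·5157·68 + 169·2241·176 + 19·15853·7 = 91208017.
91208017 mod 428031 = 37414.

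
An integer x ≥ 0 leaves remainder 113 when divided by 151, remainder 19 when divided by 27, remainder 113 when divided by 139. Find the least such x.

Combine the congruences pairwise.
From x ≡ 113 (mod 151) write x = 113 + 151t. Substituting into x ≡ 19 (mod 27) gives 151t ≡ 14 (mod 27), and since 16⁻¹ ≡ 22 (mod 27), t ≡ 11. Hence x ≡ 113 + 151·11 = 1774 (mod 4077).
From x ≡ 1774 (mod 4077) write x = 1774 + 4077t. Substituting into x ≡ 113 (mod 139) gives 4077t ≡ 7 (mod 139), and since 46⁻¹ ≡ 136 (mod 139), t ≡ 118. Hence x ≡ 1774 + 4077·118 = 482860 (mod 566703).

482860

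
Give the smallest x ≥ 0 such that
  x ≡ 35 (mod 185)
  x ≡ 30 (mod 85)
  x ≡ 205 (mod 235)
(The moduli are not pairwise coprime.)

gcd(185, 85) = 5 and 5 | (30 − 35), so the pair is consistent; merging gives x ≡ 2070 (mod 3145), where 3145 = lcm(185, 85).
gcd(3145, 235) = 5 and 5 | (205 − 2070), so the pair is consistent; merging gives x ≡ 27230 (mod 147815), where 147815 = lcm(3145, 235).
The solution is unique modulo lcm(185, 85, 235) = 147815.

27230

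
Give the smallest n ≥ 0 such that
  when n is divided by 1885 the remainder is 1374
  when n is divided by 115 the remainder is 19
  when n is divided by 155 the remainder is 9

517864

Combine the congruences pairwise.
gcd(1885, 115) = 5 and 5 | (19 − 1374), so the pair is consistent; merging gives n ≡ 40959 (mod 43355), where 43355 = lcm(1885, 115).
gcd(43355, 155) = 5 and 5 | (9 − 40959), so the pair is consistent; merging gives n ≡ 517864 (mod 1344005), where 1344005 = lcm(43355, 155).
The solution is unique modulo lcm(1885, 115, 155) = 1344005.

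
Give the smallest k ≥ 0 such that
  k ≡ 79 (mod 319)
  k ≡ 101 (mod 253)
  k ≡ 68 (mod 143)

gcd(319, 253) = 11 and 11 | (101 − 79), so the pair is consistent; merging gives k ≡ 2631 (mod 7337), where 7337 = lcm(319, 253).
gcd(7337, 143) = 11 and 11 | (68 − 2631), so the pair is consistent; merging gives k ≡ 76001 (mod 95381), where 95381 = lcm(7337, 143).
The solution is unique modulo lcm(319, 253, 143) = 95381.

76001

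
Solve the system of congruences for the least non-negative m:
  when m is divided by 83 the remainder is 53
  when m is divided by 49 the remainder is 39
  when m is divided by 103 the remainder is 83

The moduli are pairwise coprime; N = 83·49·103 = 418901.
N/83 = 5047; 5047 ≡ 67 (mod 83); 67·57 ≡ 1, so inverse 57.
N/49 = 8549; 8549 ≡ 23 (mod 49); 23·32 ≡ 1, so inverse 32.
N/103 = 4067; 4067 ≡ 50 (mod 103); 50·68 ≡ 1, so inverse 68.
m ≡ 53·5047·57 + 39·8549·32 + 83·4067·68 = 48870287.
48870287 mod 418901 = 277771.

277771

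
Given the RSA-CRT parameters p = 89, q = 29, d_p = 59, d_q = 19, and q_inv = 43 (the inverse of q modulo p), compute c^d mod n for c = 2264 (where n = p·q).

m₁ = c^(d_p) mod p: c ≡ 39 (mod 89), and 39^59 mod 89 = 64.
m₂ = c^(d_q) mod q: c ≡ 2 (mod 29), and 2^19 mod 29 = 26.
h = q_inv·(m₁ − m₂) mod p = 43·(64 − 26) mod 89 = 32.
m = m₂ + h·q = 26 + 32·29 = 954.

954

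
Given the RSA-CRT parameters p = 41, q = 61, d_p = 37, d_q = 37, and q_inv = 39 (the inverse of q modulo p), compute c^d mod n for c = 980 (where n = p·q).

m₁ = c^(d_p) mod p: c ≡ 37 (mod 41), and 37^37 mod 41 = 16.
m₂ = c^(d_q) mod q: c ≡ 4 (mod 61), and 4^37 mod 61 = 36.
h = q_inv·(m₁ − m₂) mod p = 39·(16 − 36) mod 41 = 40.
m = m₂ + h·q = 36 + 40·61 = 2476.

2476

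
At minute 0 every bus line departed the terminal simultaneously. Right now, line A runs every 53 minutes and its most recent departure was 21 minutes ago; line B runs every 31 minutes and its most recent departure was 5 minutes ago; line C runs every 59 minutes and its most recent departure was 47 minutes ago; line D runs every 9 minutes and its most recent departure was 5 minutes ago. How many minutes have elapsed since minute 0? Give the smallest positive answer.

From t ≡ 21 (mod 53) write t = 21 + 53s. Substituting into t ≡ 5 (mod 31) gives 53s ≡ 15 (mod 31), and since 22⁻¹ ≡ 24 (mod 31), s ≡ 19. Hence t ≡ 21 + 53·19 = 1028 (mod 1643).
From t ≡ 1028 (mod 1643) write t = 1028 + 1643s. Substituting into t ≡ 47 (mod 59) gives 1643s ≡ 22 (mod 59), and since 50⁻¹ ≡ 13 (mod 59), s ≡ 50. Hence t ≡ 1028 + 1643·50 = 83178 (mod 96937).
From t ≡ 83178 (mod 96937) write t = 83178 + 96937s. Substituting into t ≡ 5 (mod 9) gives 96937s ≡ 5 (mod 9), and since 7⁻¹ ≡ 4 (mod 9), s ≡ 2. Hence t ≡ 83178 + 96937·2 = 277052 (mod 872433).

277052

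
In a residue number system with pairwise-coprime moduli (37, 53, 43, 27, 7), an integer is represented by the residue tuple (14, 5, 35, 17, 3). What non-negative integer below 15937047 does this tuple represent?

10816298

Combine the congruences pairwise.
From x ≡ 14 (mod 37) write x = 14 + 37t. Substituting into x ≡ 5 (mod 53) gives 37t ≡ 44 (mod 53), and since 37⁻¹ ≡ 43 (mod 53), t ≡ 37. Hence x ≡ 14 + 37·37 = 1383 (mod 1961).
From x ≡ 1383 (mod 1961) write x = 1383 + 1961t. Substituting into x ≡ 35 (mod 43) gives 1961t ≡ 28 (mod 43), and since 26⁻¹ ≡ 5 (mod 43), t ≡ 11. Hence x ≡ 1383 + 1961·11 = 22954 (mod 84323).
From x ≡ 22954 (mod 84323) write x = 22954 + 84323t. Substituting into x ≡ 17 (mod 27) gives 84323t ≡ 13 (mod 27), and since 2⁻¹ ≡ 14 (mod 27), t ≡ 20. Hence x ≡ 22954 + 84323·20 = 1709414 (mod 2276721).
From x ≡ 1709414 (mod 2276721) write x = 1709414 + 2276721t. Substituting into x ≡ 3 (mod 7) gives 2276721t ≡ 3 (mod 7), and since 6⁻¹ ≡ 6 (mod 7), t ≡ 4. Hence x ≡ 1709414 + 2276721·4 = 10816298 (mod 15937047).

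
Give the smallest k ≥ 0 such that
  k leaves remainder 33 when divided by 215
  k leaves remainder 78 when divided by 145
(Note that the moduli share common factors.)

2398

gcd(215, 145) = 5 and 5 | (78 − 33), so the pair is consistent; merging gives k ≡ 2398 (mod 6235), where 6235 = lcm(215, 145).
The solution is unique modulo lcm(215, 145) = 6235.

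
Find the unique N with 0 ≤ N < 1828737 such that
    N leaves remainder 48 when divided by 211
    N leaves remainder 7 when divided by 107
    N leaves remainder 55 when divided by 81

From N ≡ 48 (mod 211) write N = 48 + 211t. Substituting into N ≡ 7 (mod 107) gives 211t ≡ 66 (mod 107), and since 104⁻¹ ≡ 71 (mod 107), t ≡ 85. Hence N ≡ 48 + 211·85 = 17983 (mod 22577).
From N ≡ 17983 (mod 22577) write N = 17983 + 22577t. Substituting into N ≡ 55 (mod 81) gives 22577t ≡ 54 (mod 81), and since 59⁻¹ ≡ 11 (mod 81), t ≡ 27. Hence N ≡ 17983 + 22577·27 = 627562 (mod 1828737).

627562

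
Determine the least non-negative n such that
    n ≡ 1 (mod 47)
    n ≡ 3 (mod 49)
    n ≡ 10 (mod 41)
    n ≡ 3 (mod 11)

490493

Combine the congruences pairwise.
From n ≡ 1 (mod 47) write n = 1 + 47t. Substituting into n ≡ 3 (mod 49) gives 47t ≡ 2 (mod 49), and since 47⁻¹ ≡ 24 (mod 49), t ≡ 48. Hence n ≡ 1 + 47·48 = 2257 (mod 2303).
From n ≡ 2257 (mod 2303) write n = 2257 + 2303t. Substituting into n ≡ 10 (mod 41) gives 2303t ≡ 8 (mod 41), and since 7⁻¹ ≡ 6 (mod 41), t ≡ 7. Hence n ≡ 2257 + 2303·7 = 18378 (mod 94423).
From n ≡ 18378 (mod 94423) write n = 18378 + 94423t. Substituting into n ≡ 3 (mod 11) gives 94423t ≡ 6 (mod 11), and since 10⁻¹ ≡ 10 (mod 11), t ≡ 5. Hence n ≡ 18378 + 94423·5 = 490493 (mod 1038653).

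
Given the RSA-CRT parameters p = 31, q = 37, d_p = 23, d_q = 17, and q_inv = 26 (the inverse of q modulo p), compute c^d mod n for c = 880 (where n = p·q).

828

m₁ = c^(d_p) mod p: c ≡ 12 (mod 31), and 12^23 mod 31 = 22.
m₂ = c^(d_q) mod q: c ≡ 29 (mod 37), and 29^17 mod 37 = 14.
h = q_inv·(m₁ − m₂) mod p = 26·(22 − 14) mod 31 = 22.
m = m₂ + h·q = 14 + 22·37 = 828.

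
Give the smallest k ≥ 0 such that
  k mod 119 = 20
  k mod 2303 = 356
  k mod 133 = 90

gcd(119, 2303) = 7 and 7 | (356 − 20), so the pair is consistent; merging gives k ≡ 21083 (mod 39151), where 39151 = lcm(119, 2303).
gcd(39151, 133) = 7 and 7 | (90 − 21083), so the pair is consistent; merging gives k ≡ 569197 (mod 743869), where 743869 = lcm(39151, 133).
The solution is unique modulo lcm(119, 2303, 133) = 743869.

569197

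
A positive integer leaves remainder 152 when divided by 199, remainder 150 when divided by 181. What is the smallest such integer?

4132

From n ≡ 152 (mod 199) write n = 152 + 199t. Substituting into n ≡ 150 (mod 181) gives 199t ≡ 179 (mod 181), and since 18⁻¹ ≡ 171 (mod 181), t ≡ 20. Hence n ≡ 152 + 199·20 = 4132 (mod 36019).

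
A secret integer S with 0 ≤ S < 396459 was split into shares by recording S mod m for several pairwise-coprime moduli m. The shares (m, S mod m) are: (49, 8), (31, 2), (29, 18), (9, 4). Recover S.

334678

From S ≡ 8 (mod 49) write S = 8 + 49t. Substituting into S ≡ 2 (mod 31) gives 49t ≡ 25 (mod 31), and since 18⁻¹ ≡ 19 (mod 31), t ≡ 10. Hence S ≡ 8 + 49·10 = 498 (mod 1519).
From S ≡ 498 (mod 1519) write S = 498 + 1519t. Substituting into S ≡ 18 (mod 29) gives 1519t ≡ 13 (mod 29), and since 11⁻¹ ≡ 8 (mod 29), t ≡ 17. Hence S ≡ 498 + 1519·17 = 26321 (mod 44051).
From S ≡ 26321 (mod 44051) write S = 26321 + 44051t. Substituting into S ≡ 4 (mod 9) gives 44051t ≡ 8 (mod 9), and since 5⁻¹ ≡ 2 (mod 9), t ≡ 7. Hence S ≡ 26321 + 44051·7 = 334678 (mod 396459).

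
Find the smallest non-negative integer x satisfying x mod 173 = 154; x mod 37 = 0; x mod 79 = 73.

The moduli are pairwise coprime; N = 173·37·79 = 505679.
N/173 = 2923; 2923 ≡ 155 (mod 173); 155·48 ≡ 1, so inverse 48.
N/37 = 13667; 13667 ≡ 14 (mod 37); 14·8 ≡ 1, so inverse 8.
N/79 = 6401; 6401 ≡ 2 (mod 79); 2·40 ≡ 1, so inverse 40.
x ≡ 154·2923·48 + 0·13667·8 + 73·6401·40 = 40297736.
40297736 mod 505679 = 349095.

349095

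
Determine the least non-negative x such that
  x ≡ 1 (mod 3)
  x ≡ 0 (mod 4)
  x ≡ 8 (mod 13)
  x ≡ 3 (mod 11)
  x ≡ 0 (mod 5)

4480

The moduli are pairwise coprime; N = 3·4·13·11·5 = 8580.
N/3 = 2860; 2860 ≡ 1 (mod 3), inverse 1.
N/4 = 2145; 2145 ≡ 1 (mod 4), inverse 1.
N/13 = 660; 660 ≡ 10 (mod 13); 10·4 ≡ 1, so inverse 4.
N/11 = 780; 780 ≡ 10 (mod 11); 10·10 ≡ 1, so inverse 10.
N/5 = 1716; 1716 ≡ 1 (mod 5), inverse 1.
x ≡ 1·2860·1 + 0·2145·1 + 8·660·4 + 3·780·10 + 0·1716·1 = 47380.
47380 mod 8580 = 4480.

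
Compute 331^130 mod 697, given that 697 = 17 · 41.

132

Mod 17: 331 ≡ 8; by Fermat, exponent reduces to 130 mod 16 = 2; 8^2 ≡ 13 (mod 17).
Mod 41: 331 ≡ 3; by Fermat, exponent reduces to 130 mod 40 = 10; 3^10 ≡ 9 (mod 41).
Combine by CRT: x ≡ 13 (mod 17), x ≡ 9 (mod 41) ⇒ x ≡ 132 (mod 697).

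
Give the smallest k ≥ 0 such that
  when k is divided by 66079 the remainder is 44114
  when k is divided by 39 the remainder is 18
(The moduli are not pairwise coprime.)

110193

Combine the congruences pairwise.
gcd(66079, 39) = 13 and 13 | (18 − 44114), so the pair is consistent; merging gives k ≡ 110193 (mod 198237), where 198237 = lcm(66079, 39).
The solution is unique modulo lcm(66079, 39) = 198237.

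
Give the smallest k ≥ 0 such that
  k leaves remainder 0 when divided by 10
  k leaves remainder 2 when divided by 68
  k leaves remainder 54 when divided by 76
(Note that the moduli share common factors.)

2790

gcd(10, 68) = 2 and 2 | (2 − 0), so the pair is consistent; merging gives k ≡ 70 (mod 340), where 340 = lcm(10, 68).
gcd(340, 76) = 4 and 4 | (54 − 70), so the pair is consistent; merging gives k ≡ 2790 (mod 6460), where 6460 = lcm(340, 76).
The solution is unique modulo lcm(10, 68, 76) = 6460.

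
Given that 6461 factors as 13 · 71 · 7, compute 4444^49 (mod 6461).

Mod 13: 4444 ≡ 11; by Fermat, exponent reduces to 49 mod 12 = 1; 11^1 ≡ 11 (mod 13).
Mod 71: 4444 ≡ 42; 42^49 ≡ 14 (mod 71).
Mod 7: 4444 ≡ 6; by Fermat, exponent reduces to 49 mod 6 = 1; 6^1 ≡ 6 (mod 7).
Combine by CRT: x ≡ 11 (mod 13), x ≡ 14 (mod 71), x ≡ 6 (mod 7) ⇒ x ≡ 440 (mod 6461).

440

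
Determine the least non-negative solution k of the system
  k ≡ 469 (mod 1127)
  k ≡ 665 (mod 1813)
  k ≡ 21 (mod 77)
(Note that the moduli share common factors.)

gcd(1127, 1813) = 49 and 49 | (665 − 469), so the pair is consistent; merging gives k ≡ 6104 (mod 41699), where 41699 = lcm(1127, 1813).
gcd(41699, 77) = 7 and 7 | (21 − 6104), so the pair is consistent; merging gives k ≡ 6104 (mod 458689), where 458689 = lcm(41699, 77).
The solution is unique modulo lcm(1127, 1813, 77) = 458689.

6104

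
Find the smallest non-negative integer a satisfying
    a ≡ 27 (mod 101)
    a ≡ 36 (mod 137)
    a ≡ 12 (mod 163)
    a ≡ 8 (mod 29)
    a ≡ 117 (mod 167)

The moduli are pairwise coprime; N = 101·137·163·29·167 = 10923052333.
N/101 = 108149033; 108149033 ≡ 51 (mod 101); 51·2 ≡ 1, so inverse 2.
N/137 = 79730309; 79730309 ≡ 8 (mod 137); 8·120 ≡ 1, so inverse 120.
N/163 = 67012591; 67012591 ≡ 31 (mod 163); 31·142 ≡ 1, so inverse 142.
N/29 = 376656977; 376656977 ≡ 18 (mod 29); 18·21 ≡ 1, so inverse 21.
N/167 = 65407499; 65407499 ≡ 112 (mod 167); 112·85 ≡ 1, so inverse 85.
a ≡ 27·108149033·2 + 36·79730309·120 + 12·67012591·142 + 8·376656977·21 + 117·65407499·85 = 1178220387417.
1178220387417 mod 10923052333 = 9453787786.

9453787786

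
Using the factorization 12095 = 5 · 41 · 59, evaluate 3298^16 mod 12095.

Mod 5: 3298 ≡ 3; since 4 | 16, by Fermat 3^16 ≡ 1 (mod 5).
Mod 41: 3298 ≡ 18; 18^16 ≡ 18 (mod 41).
Mod 59: 3298 ≡ 53; 53^16 ≡ 16 (mod 59).
Combine by CRT: x ≡ 1 (mod 5), x ≡ 18 (mod 41), x ≡ 16 (mod 59) ⇒ x ≡ 9161 (mod 12095).

9161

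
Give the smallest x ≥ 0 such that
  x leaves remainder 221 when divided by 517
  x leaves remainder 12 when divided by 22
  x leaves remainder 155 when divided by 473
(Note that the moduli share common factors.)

Combine the congruences pairwise.
gcd(517, 22) = 11 and 11 | (12 − 221), so the pair is consistent; merging gives x ≡ 738 (mod 1034), where 1034 = lcm(517, 22).
gcd(1034, 473) = 11 and 11 | (155 − 738), so the pair is consistent; merging gives x ≡ 32792 (mod 44462), where 44462 = lcm(1034, 473).
The solution is unique modulo lcm(517, 22, 473) = 44462.

32792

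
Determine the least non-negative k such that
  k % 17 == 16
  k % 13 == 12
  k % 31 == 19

The moduli are pairwise coprime; N = 17·13·31 = 6851.
N/17 = 403; 403 ≡ 12 (mod 17); 12·10 ≡ 1, so inverse 10.
N/13 = 527; 527 ≡ 7 (mod 13); 7·2 ≡ 1, so inverse 2.
N/31 = 221; 221 ≡ 4 (mod 31); 4·8 ≡ 1, so inverse 8.
k ≡ 16·403·10 + 12·527·2 + 19·221·8 = 110720.
110720 mod 6851 = 1104.

1104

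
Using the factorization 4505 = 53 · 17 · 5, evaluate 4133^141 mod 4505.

Mod 53: 4133 ≡ 52; by Fermat, exponent reduces to 141 mod 52 = 37; 52^37 ≡ 52 (mod 53).
Mod 17: 4133 ≡ 2; by Fermat, exponent reduces to 141 mod 16 = 13; 2^13 ≡ 15 (mod 17).
Mod 5: 4133 ≡ 3; by Fermat, exponent reduces to 141 mod 4 = 1; 3^1 ≡ 3 (mod 5).
Combine by CRT: x ≡ 52 (mod 53), x ≡ 15 (mod 17), x ≡ 3 (mod 5) ⇒ x ≡ 423 (mod 4505).

423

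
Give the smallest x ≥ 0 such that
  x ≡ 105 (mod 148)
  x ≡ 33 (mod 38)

Combine the congruences pairwise.
gcd(148, 38) = 2 and 2 | (33 − 105), so the pair is consistent; merging gives x ≡ 2769 (mod 2812), where 2812 = lcm(148, 38).
The solution is unique modulo lcm(148, 38) = 2812.

2769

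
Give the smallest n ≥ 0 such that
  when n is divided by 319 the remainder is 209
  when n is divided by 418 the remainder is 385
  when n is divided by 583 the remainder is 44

640761

Combine the congruences pairwise.
gcd(319, 418) = 11 and 11 | (385 − 209), so the pair is consistent; merging gives n ≡ 10417 (mod 12122), where 12122 = lcm(319, 418).
gcd(12122, 583) = 11 and 11 | (44 − 10417), so the pair is consistent; merging gives n ≡ 640761 (mod 642466), where 642466 = lcm(12122, 583).
The solution is unique modulo lcm(319, 418, 583) = 642466.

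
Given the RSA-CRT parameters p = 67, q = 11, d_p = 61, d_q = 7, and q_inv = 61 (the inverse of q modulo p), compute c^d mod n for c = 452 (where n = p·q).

m₁ = c^(d_p) mod p: c ≡ 50 (mod 67), and 50^61 mod 67 = 48.
m₂ = c^(d_q) mod q: c ≡ 1 (mod 11), and 1^7 mod 11 = 1.
h = q_inv·(m₁ − m₂) mod p = 61·(48 − 1) mod 67 = 53.
m = m₂ + h·q = 1 + 53·11 = 584.

584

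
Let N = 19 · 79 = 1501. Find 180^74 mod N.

1012

Mod 19: 180 ≡ 9; by Fermat, exponent reduces to 74 mod 18 = 2; 9^2 ≡ 5 (mod 19).
Mod 79: 180 ≡ 22; 22^74 ≡ 64 (mod 79).
Combine by CRT: x ≡ 5 (mod 19), x ≡ 64 (mod 79) ⇒ x ≡ 1012 (mod 1501).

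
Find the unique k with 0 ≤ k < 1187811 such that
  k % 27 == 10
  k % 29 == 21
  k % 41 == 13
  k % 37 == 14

659539

The moduli are pairwise coprime; N = 27·29·41·37 = 1187811.
N/27 = 43993; 43993 ≡ 10 (mod 27); 10·19 ≡ 1, so inverse 19.
N/29 = 40959; 40959 ≡ 11 (mod 29); 11·8 ≡ 1, so inverse 8.
N/41 = 28971; 28971 ≡ 25 (mod 41); 25·23 ≡ 1, so inverse 23.
N/37 = 32103; 32103 ≡ 24 (mod 37); 24·17 ≡ 1, so inverse 17.
k ≡ 10·43993·19 + 21·40959·8 + 13·28971·23 + 14·32103·17 = 31542625.
31542625 mod 1187811 = 659539.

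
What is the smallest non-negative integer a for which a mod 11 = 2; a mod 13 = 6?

123

Combine the congruences pairwise.
From a ≡ 2 (mod 11) write a = 2 + 11t. Substituting into a ≡ 6 (mod 13) gives 11t ≡ 4 (mod 13), and since 11⁻¹ ≡ 6 (mod 13), t ≡ 11. Hence a ≡ 2 + 11·11 = 123 (mod 143).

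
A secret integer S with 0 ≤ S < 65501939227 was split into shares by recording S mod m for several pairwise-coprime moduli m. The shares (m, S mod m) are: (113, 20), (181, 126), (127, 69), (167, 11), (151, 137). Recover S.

The moduli are pairwise coprime; N = 113·181·127·167·151 = 65501939227.
N/113 = 579663179; 579663179 ≡ 73 (mod 113); 73·48 ≡ 1, so inverse 48.
N/181 = 361889167; 361889167 ≡ 120 (mod 181); 120·89 ≡ 1, so inverse 89.
N/127 = 515763301; 515763301 ≡ 45 (mod 127); 45·48 ≡ 1, so inverse 48.
N/167 = 392227181; 392227181 ≡ 126 (mod 167); 126·57 ≡ 1, so inverse 57.
N/151 = 433787677; 433787677 ≡ 11 (mod 151); 11·55 ≡ 1, so inverse 55.
S ≡ 20·579663179·48 + 126·361889167·89 + 69·515763301·48 + 11·392227181·57 + 137·433787677·55 = 9837426412172.
9837426412172 mod 65501939227 = 12135528122.

12135528122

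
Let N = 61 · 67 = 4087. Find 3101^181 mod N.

1698

Mod 61: 3101 ≡ 51; by Fermat, exponent reduces to 181 mod 60 = 1; 51^1 ≡ 51 (mod 61).
Mod 67: 3101 ≡ 19; by Fermat, exponent reduces to 181 mod 66 = 49; 19^49 ≡ 23 (mod 67).
Combine by CRT: x ≡ 51 (mod 61), x ≡ 23 (mod 67) ⇒ x ≡ 1698 (mod 4087).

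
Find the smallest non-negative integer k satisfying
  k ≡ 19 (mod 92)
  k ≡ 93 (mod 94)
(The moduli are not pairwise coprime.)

gcd(92, 94) = 2 and 2 | (93 − 19), so the pair is consistent; merging gives k ≡ 939 (mod 4324), where 4324 = lcm(92, 94).
The solution is unique modulo lcm(92, 94) = 4324.

939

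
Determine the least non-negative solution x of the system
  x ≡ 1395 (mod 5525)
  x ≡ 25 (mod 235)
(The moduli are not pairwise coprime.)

gcd(5525, 235) = 5 and 5 | (25 − 1395), so the pair is consistent; merging gives x ≡ 89795 (mod 259675), where 259675 = lcm(5525, 235).
The solution is unique modulo lcm(5525, 235) = 259675.

89795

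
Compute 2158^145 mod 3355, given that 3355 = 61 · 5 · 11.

538

Mod 61: 2158 ≡ 23; by Fermat, exponent reduces to 145 mod 60 = 25; 23^25 ≡ 50 (mod 61).
Mod 5: 2158 ≡ 3; by Fermat, exponent reduces to 145 mod 4 = 1; 3^1 ≡ 3 (mod 5).
Mod 11: 2158 ≡ 2; by Fermat, exponent reduces to 145 mod 10 = 5; 2^5 ≡ 10 (mod 11).
Combine by CRT: x ≡ 50 (mod 61), x ≡ 3 (mod 5), x ≡ 10 (mod 11) ⇒ x ≡ 538 (mod 3355).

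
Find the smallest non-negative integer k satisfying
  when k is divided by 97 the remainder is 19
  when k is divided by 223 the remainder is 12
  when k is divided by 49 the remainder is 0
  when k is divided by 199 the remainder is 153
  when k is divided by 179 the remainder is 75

The moduli are pairwise coprime; N = 97·223·49·199·179 = 37755374699.
N/97 = 389230667; 389230667 ≡ 28 (mod 97); 28·52 ≡ 1, so inverse 52.
N/223 = 169306613; 169306613 ≡ 107 (mod 223); 107·198 ≡ 1, so inverse 198.
N/49 = 770517851; 770517851 ≡ 5 (mod 49); 5·10 ≡ 1, so inverse 10.
N/199 = 189725501; 189725501 ≡ 95 (mod 199); 95·44 ≡ 1, so inverse 44.
N/179 = 210923881; 210923881 ≡ 126 (mod 179); 126·27 ≡ 1, so inverse 27.
k ≡ 19·389230667·52 + 12·169306613·198 + 0·770517851·10 + 153·189725501·44 + 75·210923881·27 = 2491185343241.
2491185343241 mod 37755374699 = 37085987806.

37085987806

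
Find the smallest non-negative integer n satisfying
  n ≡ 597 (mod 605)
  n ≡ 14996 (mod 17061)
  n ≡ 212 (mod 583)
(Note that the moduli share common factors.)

Combine the congruences pairwise.
gcd(605, 17061) = 121 and 121 | (14996 − 597), so the pair is consistent; merging gives n ≡ 32057 (mod 85305), where 85305 = lcm(605, 17061).
gcd(85305, 583) = 11 and 11 | (212 − 32057), so the pair is consistent; merging gives n ≡ 1994072 (mod 4521165), where 4521165 = lcm(85305, 583).
The solution is unique modulo lcm(605, 17061, 583) = 4521165.

1994072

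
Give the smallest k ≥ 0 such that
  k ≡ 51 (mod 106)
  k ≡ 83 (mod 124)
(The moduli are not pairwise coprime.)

1323

gcd(106, 124) = 2 and 2 | (83 − 51), so the pair is consistent; merging gives k ≡ 1323 (mod 6572), where 6572 = lcm(106, 124).
The solution is unique modulo lcm(106, 124) = 6572.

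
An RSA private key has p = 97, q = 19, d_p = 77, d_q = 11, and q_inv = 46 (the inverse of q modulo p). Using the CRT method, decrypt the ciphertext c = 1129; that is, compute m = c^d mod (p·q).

m₁ = c^(d_p) mod p: c ≡ 62 (mod 97), and 62^77 mod 97 = 36.
m₂ = c^(d_q) mod q: c ≡ 8 (mod 19), and 8^11 mod 19 = 12.
h = q_inv·(m₁ − m₂) mod p = 46·(36 − 12) mod 97 = 37.
m = m₂ + h·q = 12 + 37·19 = 715.

715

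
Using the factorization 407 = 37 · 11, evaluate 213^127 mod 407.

Mod 37: 213 ≡ 28; by Fermat, exponent reduces to 127 mod 36 = 19; 28^19 ≡ 28 (mod 37).
Mod 11: 213 ≡ 4; by Fermat, exponent reduces to 127 mod 10 = 7; 4^7 ≡ 5 (mod 11).
Combine by CRT: x ≡ 28 (mod 37), x ≡ 5 (mod 11) ⇒ x ≡ 324 (mod 407).

324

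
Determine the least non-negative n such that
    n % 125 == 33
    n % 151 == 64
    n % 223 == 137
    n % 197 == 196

497128908

From n ≡ 33 (mod 125) write n = 33 + 125t. Substituting into n ≡ 64 (mod 151) gives 125t ≡ 31 (mod 151), and since 125⁻¹ ≡ 29 (mod 151), t ≡ 144. Hence n ≡ 33 + 125·144 = 18033 (mod 18875).
From n ≡ 18033 (mod 18875) write n = 18033 + 18875t. Substituting into n ≡ 137 (mod 223) gives 18875t ≡ 167 (mod 223), and since 143⁻¹ ≡ 131 (mod 223), t ≡ 23. Hence n ≡ 18033 + 18875·23 = 452158 (mod 4209125).
From n ≡ 452158 (mod 4209125) write n = 452158 + 4209125t. Substituting into n ≡ 196 (mod 197) gives 4209125t ≡ 153 (mod 197), and since 23⁻¹ ≡ 60 (mod 197), t ≡ 118. Hence n ≡ 452158 + 4209125·118 = 497128908 (mod 829197625).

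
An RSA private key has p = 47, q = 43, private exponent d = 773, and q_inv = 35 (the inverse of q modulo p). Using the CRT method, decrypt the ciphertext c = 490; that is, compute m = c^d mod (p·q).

969

d_p = d mod (p−1) = 773 mod 46 = 37; d_q = d mod (q−1) = 17.
m₁ = c^(d_p) mod p: c ≡ 20 (mod 47), and 20^37 mod 47 = 29.
m₂ = c^(d_q) mod q: c ≡ 17 (mod 43), and 17^17 mod 43 = 23.
h = q_inv·(m₁ − m₂) mod p = 35·(29 − 23) mod 47 = 22.
m = m₂ + h·q = 23 + 22·43 = 969.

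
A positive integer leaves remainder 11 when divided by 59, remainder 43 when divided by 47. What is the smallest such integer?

Combine the congruences pairwise.
From a ≡ 11 (mod 59) write a = 11 + 59t. Substituting into a ≡ 43 (mod 47) gives 59t ≡ 32 (mod 47), and since 12⁻¹ ≡ 4 (mod 47), t ≡ 34. Hence a ≡ 11 + 59·34 = 2017 (mod 2773).

2017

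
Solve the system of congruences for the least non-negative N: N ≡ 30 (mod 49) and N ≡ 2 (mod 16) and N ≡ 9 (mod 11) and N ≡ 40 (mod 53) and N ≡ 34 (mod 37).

From N ≡ 30 (mod 49) write N = 30 + 49t. Substituting into N ≡ 2 (mod 16) gives 49t ≡ 4 (mod 16), and since 1⁻¹ ≡ 1 (mod 16), t ≡ 4. Hence N ≡ 30 + 49·4 = 226 (mod 784).
From N ≡ 226 (mod 784) write N = 226 + 784t. Substituting into N ≡ 9 (mod 11) gives 784t ≡ 3 (mod 11), and since 3⁻¹ ≡ 4 (mod 11), t ≡ 1. Hence N ≡ 226 + 784·1 = 1010 (mod 8624).
From N ≡ 1010 (mod 8624) write N = 1010 + 8624t. Substituting into N ≡ 40 (mod 53) gives 8624t ≡ 37 (mod 53), and since 38⁻¹ ≡ 7 (mod 53), t ≡ 47. Hence N ≡ 1010 + 8624·47 = 406338 (mod 457072).
From N ≡ 406338 (mod 457072) write N = 406338 + 457072t. Substituting into N ≡ 34 (mod 37) gives 457072t ≡ 30 (mod 37), and since 11⁻¹ ≡ 27 (mod 37), t ≡ 33. Hence N ≡ 406338 + 457072·33 = 15489714 (mod 16911664).

15489714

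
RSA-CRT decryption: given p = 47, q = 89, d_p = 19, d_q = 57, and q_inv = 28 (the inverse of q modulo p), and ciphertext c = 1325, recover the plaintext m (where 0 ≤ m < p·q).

1264

m₁ = c^(d_p) mod p: c ≡ 9 (mod 47), and 9^19 mod 47 = 42.
m₂ = c^(d_q) mod q: c ≡ 79 (mod 89), and 79^57 mod 89 = 18.
h = q_inv·(m₁ − m₂) mod p = 28·(42 − 18) mod 47 = 14.
m = m₂ + h·q = 18 + 14·89 = 1264.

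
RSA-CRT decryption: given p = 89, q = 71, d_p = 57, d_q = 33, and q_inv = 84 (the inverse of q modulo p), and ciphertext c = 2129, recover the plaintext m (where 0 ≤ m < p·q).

m₁ = c^(d_p) mod p: c ≡ 82 (mod 89), and 82^57 mod 89 = 33.
m₂ = c^(d_q) mod q: c ≡ 70 (mod 71), and 70^33 mod 71 = 70.
h = q_inv·(m₁ − m₂) mod p = 84·(33 − 70) mod 89 = 7.
m = m₂ + h·q = 70 + 7·71 = 567.

567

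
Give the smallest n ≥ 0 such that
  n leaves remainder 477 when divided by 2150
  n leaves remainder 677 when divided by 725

gcd(2150, 725) = 25 and 25 | (677 − 477), so the pair is consistent; merging gives n ≡ 45627 (mod 62350), where 62350 = lcm(2150, 725).
The solution is unique modulo lcm(2150, 725) = 62350.

45627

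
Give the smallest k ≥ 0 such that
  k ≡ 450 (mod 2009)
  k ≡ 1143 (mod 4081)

gcd(2009, 4081) = 7 and 7 | (1143 − 450), so the pair is consistent; merging gives k ≡ 1127499 (mod 1171247), where 1171247 = lcm(2009, 4081).
The solution is unique modulo lcm(2009, 4081) = 1171247.

1127499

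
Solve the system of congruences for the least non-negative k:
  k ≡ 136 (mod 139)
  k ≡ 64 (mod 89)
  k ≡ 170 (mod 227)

1620042

The moduli are pairwise coprime; N = 139·89·227 = 2808217.
N/139 = 20203; 20203 ≡ 48 (mod 139); 48·84 ≡ 1, so inverse 84.
N/89 = 31553; 31553 ≡ 47 (mod 89); 47·36 ≡ 1, so inverse 36.
N/227 = 12371; 12371 ≡ 113 (mod 227); 113·225 ≡ 1, so inverse 225.
k ≡ 136·20203·84 + 64·31553·36 + 170·12371·225 = 776687934.
776687934 mod 2808217 = 1620042.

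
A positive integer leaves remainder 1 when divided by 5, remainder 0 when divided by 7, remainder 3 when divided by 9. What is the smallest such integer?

21

The moduli are pairwise coprime; N = 5·7·9 = 315.
N/5 = 63; 63 ≡ 3 (mod 5); 3·2 ≡ 1, so inverse 2.
N/7 = 45; 45 ≡ 3 (mod 7); 3·5 ≡ 1, so inverse 5.
N/9 = 35; 35 ≡ 8 (mod 9); 8·8 ≡ 1, so inverse 8.
k ≡ 1·63·2 + 0·45·5 + 3·35·8 = 966.
966 mod 315 = 21.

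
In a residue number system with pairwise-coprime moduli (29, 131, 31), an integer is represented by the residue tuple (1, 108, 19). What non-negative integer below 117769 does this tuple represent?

The moduli are pairwise coprime; N = 29·131·31 = 117769.
N/29 = 4061; 4061 ≡ 1 (mod 29), inverse 1.
N/131 = 899; 899 ≡ 113 (mod 131); 113·80 ≡ 1, so inverse 80.
N/31 = 3799; 3799 ≡ 17 (mod 31); 17·11 ≡ 1, so inverse 11.
x ≡ 1·4061·1 + 108·899·80 + 19·3799·11 = 8565412.
8565412 mod 117769 = 86044.

86044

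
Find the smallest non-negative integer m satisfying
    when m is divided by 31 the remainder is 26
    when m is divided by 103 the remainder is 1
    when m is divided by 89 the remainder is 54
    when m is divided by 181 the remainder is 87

From m ≡ 26 (mod 31) write m = 26 + 31t. Substituting into m ≡ 1 (mod 103) gives 31t ≡ 78 (mod 103), and since 31⁻¹ ≡ 10 (mod 103), t ≡ 59. Hence m ≡ 26 + 31·59 = 1855 (mod 3193).
From m ≡ 1855 (mod 3193) write m = 1855 + 3193t. Substituting into m ≡ 54 (mod 89) gives 3193t ≡ 68 (mod 89), and since 78⁻¹ ≡ 8 (mod 89), t ≡ 10. Hence m ≡ 1855 + 3193·10 = 33785 (mod 284177).
From m ≡ 33785 (mod 284177) write m = 33785 + 284177t. Substituting into m ≡ 87 (mod 181) gives 284177t ≡ 149 (mod 181), and since 7⁻¹ ≡ 26 (mod 181), t ≡ 73. Hence m ≡ 33785 + 284177·73 = 20778706 (mod 51436037).

20778706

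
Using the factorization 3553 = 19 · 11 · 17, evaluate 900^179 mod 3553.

1512

Mod 19: 900 ≡ 7; by Fermat, exponent reduces to 179 mod 18 = 17; 7^17 ≡ 11 (mod 19).
Mod 11: 900 ≡ 9; by Fermat, exponent reduces to 179 mod 10 = 9; 9^9 ≡ 5 (mod 11).
Mod 17: 900 ≡ 16; by Fermat, exponent reduces to 179 mod 16 = 3; 16^3 ≡ 16 (mod 17).
Combine by CRT: x ≡ 11 (mod 19), x ≡ 5 (mod 11), x ≡ 16 (mod 17) ⇒ x ≡ 1512 (mod 3553).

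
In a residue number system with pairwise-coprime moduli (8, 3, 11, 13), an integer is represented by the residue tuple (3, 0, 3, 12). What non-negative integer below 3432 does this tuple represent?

3171

The moduli are pairwise coprime; N = 8·3·11·13 = 3432.
N/8 = 429; 429 ≡ 5 (mod 8); 5·5 ≡ 1, so inverse 5.
N/3 = 1144; 1144 ≡ 1 (mod 3), inverse 1.
N/11 = 312; 312 ≡ 4 (mod 11); 4·3 ≡ 1, so inverse 3.
N/13 = 264; 264 ≡ 4 (mod 13); 4·10 ≡ 1, so inverse 10.
x ≡ 3·429·5 + 0·1144·1 + 3·312·3 + 12·264·10 = 40923.
40923 mod 3432 = 3171.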